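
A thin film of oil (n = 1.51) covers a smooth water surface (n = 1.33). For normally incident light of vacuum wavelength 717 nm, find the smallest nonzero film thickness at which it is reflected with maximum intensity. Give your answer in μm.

0.119 μm

Ray reflecting at the top interface goes from n = 1.0 toward n = 1.51: a half-wave phase shift.
Bottom surface (1.51 → 1.33): reflection off a lower-index medium gives no phase shift.
The two reflections differ by half a wavelength.
So the condition for constructive reflection is 2 n t = (m + ½) λ.
Minimum at m = 0: t = λ / (4 n) = 717 / (4 × 1.51) = 119 nm.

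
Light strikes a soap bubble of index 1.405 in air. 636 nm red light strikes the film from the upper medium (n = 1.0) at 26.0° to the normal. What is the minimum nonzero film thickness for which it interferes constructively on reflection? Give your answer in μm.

At the upper boundary (n = 1.0 to n = 1.405) the reflected ray undergoes a half-wave phase shift.
Bottom surface (1.405 → 1.0): reflection off a lower-index medium gives no phase shift.
Exactly one π shift → a net half-wave offset.
So the condition for constructive reflection is 2 n t cos θ_r = (m + ½) λ.
Snell's law: 1.0 sin 26.0° = 1.405 sin θ_r → sin θ_r = 0.312, cos θ_r = 0.950.
Minimum at m = 0: t = λ / (4 n cos θ_r) = 636 / (4 × 1.405 × 0.950) = 119 nm.

0.119 μm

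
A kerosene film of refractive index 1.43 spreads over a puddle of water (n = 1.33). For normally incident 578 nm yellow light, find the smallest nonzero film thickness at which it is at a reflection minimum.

202 nm

At the upper boundary (n = 1.0 to n = 1.43) the reflected ray undergoes a half-wave phase shift.
At the lower boundary (n = 1.43 to n = 1.33) the reflected ray undergoes no phase shift.
The two reflections differ by half a wavelength.
So the condition for destructive reflection is 2 n t = m λ.
Minimum nonzero at m = 1: t = λ / (2 n) = 578 / (2 × 1.43) = 202 nm.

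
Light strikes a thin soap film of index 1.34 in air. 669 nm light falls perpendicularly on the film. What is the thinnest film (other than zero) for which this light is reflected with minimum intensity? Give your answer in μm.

Top surface (1.0 → 1.34): reflection off a higher-index medium gives a half-wave phase shift.
At the lower boundary (n = 1.34 to n = 1.0) the reflected ray undergoes no phase shift.
Exactly one π shift → a net half-wave offset.
For dark reflection here: 2 n t = m λ.
Minimum nonzero at m = 1: t = λ / (2 n) = 669 / (2 × 1.34) = 250 nm.

0.250 μm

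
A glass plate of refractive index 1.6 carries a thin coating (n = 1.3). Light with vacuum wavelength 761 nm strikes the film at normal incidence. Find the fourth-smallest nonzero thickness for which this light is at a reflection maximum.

Top surface (1.0 → 1.3): reflection off a higher-index medium gives a half-wave phase shift.
Ray reflecting at the bottom interface goes from n = 1.3 toward n = 1.6: a half-wave phase shift.
The two reflections carry the same phase change, so no net offset.
So the condition for constructive reflection is 2 n t = m λ.
The fourth-smallest nonzero thickness corresponds to m = 4: t = m λ / (2 n) = 4.00 × 761 / (2 × 1.3) = 1171 nm.

1171 nm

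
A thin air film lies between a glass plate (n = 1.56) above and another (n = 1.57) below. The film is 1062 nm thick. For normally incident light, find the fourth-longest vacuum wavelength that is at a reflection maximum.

At the upper boundary (n = 1.56 to n = 1.0) the reflected ray undergoes no phase shift.
At the lower boundary (n = 1.0 to n = 1.57) the reflected ray undergoes a half-wave phase shift.
Net: one phase inversion between the two reflected rays.
For strong reflection here: 2 n t = (m + ½) λ.
λ = 2 n t / (m + ½). The fourth-longest wavelength is m = 3: λ = 2 × 1.0 × 1062 / 3.50 = 607 nm.

607 nm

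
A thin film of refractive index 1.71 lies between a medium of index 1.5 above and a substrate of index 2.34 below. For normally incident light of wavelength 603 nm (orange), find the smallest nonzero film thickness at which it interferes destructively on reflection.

Ray reflecting at the top interface goes from n = 1.5 toward n = 1.71: a half-wave phase shift.
At the lower boundary (n = 1.71 to n = 2.34) the reflected ray undergoes a half-wave phase shift.
Zero or two π shifts → no net half-wave offset.
So the condition for destructive reflection is 2 n t = (m + ½) λ.
Minimum at m = 0: t = λ / (4 n) = 603 / (4 × 1.71) = 88.2 nm.

88.2 nm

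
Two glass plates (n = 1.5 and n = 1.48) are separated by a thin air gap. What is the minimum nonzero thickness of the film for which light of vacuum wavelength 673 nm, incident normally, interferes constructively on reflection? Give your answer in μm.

At the upper boundary (n = 1.5 to n = 1.0) the reflected ray undergoes no phase shift.
Ray reflecting at the bottom interface goes from n = 1.0 toward n = 1.48: a half-wave phase shift.
Net: one phase inversion between the two reflected rays.
So the condition for constructive reflection is 2 n t = (m + ½) λ.
Minimum at m = 0: t = λ / (4 n) = 673 / (4 × 1.0) = 168 nm.

0.168 μm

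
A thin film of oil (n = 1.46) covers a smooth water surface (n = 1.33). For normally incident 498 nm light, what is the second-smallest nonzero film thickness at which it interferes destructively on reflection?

341 nm

Top surface (1.0 → 1.46): reflection off a higher-index medium gives a half-wave phase shift.
Bottom surface (1.46 → 1.33): reflection off a lower-index medium gives no phase shift.
Exactly one π shift → a net half-wave offset.
With one net inversion, destructive interference in reflection requires 2 n t = m λ.
The second-smallest nonzero thickness corresponds to m = 2: t = m λ / (2 n) = 2.00 × 498 / (2 × 1.46) = 341 nm.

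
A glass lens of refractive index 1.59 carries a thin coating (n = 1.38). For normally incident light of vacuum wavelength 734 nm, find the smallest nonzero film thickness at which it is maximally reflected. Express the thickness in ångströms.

At the upper boundary (n = 1.0 to n = 1.38) the reflected ray undergoes a half-wave phase shift.
Ray reflecting at the bottom interface goes from n = 1.38 toward n = 1.59: a half-wave phase shift.
Net: no relative phase inversion (both shifts match).
For bright reflection here: 2 n t = m λ.
Minimum nonzero at m = 1: t = λ / (2 n) = 734 / (2 × 1.38) = 266 nm.

2659 Å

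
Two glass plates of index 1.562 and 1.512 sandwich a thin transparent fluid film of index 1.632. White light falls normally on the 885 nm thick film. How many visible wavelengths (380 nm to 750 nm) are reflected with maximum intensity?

4

Ray reflecting at the top interface goes from n = 1.562 toward n = 1.632: a half-wave phase shift.
At the lower boundary (n = 1.632 to n = 1.512) the reflected ray undergoes no phase shift.
Net: one phase inversion between the two reflected rays.
With one net inversion, constructive interference in reflection requires 2 n t = (m + ½) λ.
λ = 2 n t / (m + ½) = 2889 / (m + ½) nm.
m=3: 825 nm (IR); m=4: 642 nm (visible); m=5: 525 nm (visible); m=6: 444 nm (visible); m=7: 385 nm (visible); m=8: 340 nm (UV).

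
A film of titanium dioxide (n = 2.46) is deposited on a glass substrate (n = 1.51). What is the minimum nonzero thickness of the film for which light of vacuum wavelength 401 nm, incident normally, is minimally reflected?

81.5 nm

Ray reflecting at the top interface goes from n = 1.0 toward n = 2.46: a half-wave phase shift.
Bottom surface (2.46 → 1.51): reflection off a lower-index medium gives no phase shift.
Net: one phase inversion between the two reflected rays.
So the condition for destructive reflection is 2 n t = m λ.
Minimum nonzero at m = 1: t = λ / (2 n) = 401 / (2 × 2.46) = 81.5 nm.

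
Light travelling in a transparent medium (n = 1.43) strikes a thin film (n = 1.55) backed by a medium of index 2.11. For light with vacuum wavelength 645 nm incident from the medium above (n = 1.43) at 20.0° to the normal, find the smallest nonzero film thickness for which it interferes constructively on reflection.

219 nm

Ray reflecting at the top interface goes from n = 1.43 toward n = 1.55: a half-wave phase shift.
Bottom surface (1.55 → 2.11): reflection off a higher-index medium gives a half-wave phase shift.
The two reflections carry the same phase change, so no net offset.
For maximum reflection here: 2 n t cos θ_r = m λ.
Snell's law: 1.43 sin 20.0° = 1.55 sin θ_r → sin θ_r = 0.316, cos θ_r = 0.949.
Minimum nonzero at m = 1: t = λ / (2 n cos θ_r) = 645 / (2 × 1.55 × 0.949) = 219 nm.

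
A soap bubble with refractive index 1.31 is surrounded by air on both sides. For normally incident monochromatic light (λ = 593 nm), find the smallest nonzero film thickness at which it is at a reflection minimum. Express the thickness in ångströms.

Ray reflecting at the top interface goes from n = 1.0 toward n = 1.31: a half-wave phase shift.
Bottom surface (1.31 → 1.0): reflection off a lower-index medium gives no phase shift.
Exactly one π shift → a net half-wave offset.
For weak reflection here: 2 n t = m λ.
Minimum nonzero at m = 1: t = λ / (2 n) = 593 / (2 × 1.31) = 226 nm.

2263 Å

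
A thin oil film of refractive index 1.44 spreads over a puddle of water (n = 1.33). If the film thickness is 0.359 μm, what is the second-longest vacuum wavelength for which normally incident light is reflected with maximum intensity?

At the upper boundary (n = 1.0 to n = 1.44) the reflected ray undergoes a half-wave phase shift.
Ray reflecting at the bottom interface goes from n = 1.44 toward n = 1.33: no phase shift.
Exactly one π shift → a net half-wave offset.
For bright reflection here: 2 n t = (m + ½) λ.
λ = 2 n t / (m + ½). The second-longest wavelength is m = 1: λ = 2 × 1.44 × 359 / 1.50 = 689 nm.

689 nm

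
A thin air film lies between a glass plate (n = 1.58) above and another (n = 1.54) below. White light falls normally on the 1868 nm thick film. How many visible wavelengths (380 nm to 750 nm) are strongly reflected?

5

At the upper boundary (n = 1.58 to n = 1.0) the reflected ray undergoes no phase shift.
Bottom surface (1.0 → 1.54): reflection off a higher-index medium gives a half-wave phase shift.
The two reflections differ by half a wavelength.
So the condition for constructive reflection is 2 n t = (m + ½) λ.
λ = 2 n t / (m + ½) = 3736 / (m + ½) nm.
m=4: 830 nm (IR); m=5: 679 nm (visible); m=6: 575 nm (visible); m=7: 498 nm (visible); m=8: 440 nm (visible); m=9: 393 nm (visible); m=10: 356 nm (UV).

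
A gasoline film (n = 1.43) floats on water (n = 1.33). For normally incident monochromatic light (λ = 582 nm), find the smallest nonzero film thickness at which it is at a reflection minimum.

203 nm

At the upper boundary (n = 1.0 to n = 1.43) the reflected ray undergoes a half-wave phase shift.
Bottom surface (1.43 → 1.33): reflection off a lower-index medium gives no phase shift.
The two reflections differ by half a wavelength.
For minimum reflection here: 2 n t = m λ.
Minimum nonzero at m = 1: t = λ / (2 n) = 582 / (2 × 1.43) = 203 nm.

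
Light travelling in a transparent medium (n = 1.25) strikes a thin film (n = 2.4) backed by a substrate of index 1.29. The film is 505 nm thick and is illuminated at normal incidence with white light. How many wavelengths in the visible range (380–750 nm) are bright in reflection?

3

At the upper boundary (n = 1.25 to n = 2.4) the reflected ray undergoes a half-wave phase shift.
Bottom surface (2.4 → 1.29): reflection off a lower-index medium gives no phase shift.
The two reflections differ by half a wavelength.
With one net inversion, constructive interference in reflection requires 2 n t = (m + ½) λ.
λ = 2 n t / (m + ½) = 2424 / (m + ½) nm.
m=2: 970 nm (IR); m=3: 693 nm (visible); m=4: 539 nm (visible); m=5: 441 nm (visible); m=6: 373 nm (UV).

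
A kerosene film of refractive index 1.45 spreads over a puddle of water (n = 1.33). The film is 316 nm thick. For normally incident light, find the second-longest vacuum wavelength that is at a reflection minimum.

Ray reflecting at the top interface goes from n = 1.0 toward n = 1.45: a half-wave phase shift.
At the lower boundary (n = 1.45 to n = 1.33) the reflected ray undergoes no phase shift.
The two reflections differ by half a wavelength.
For weak reflection here: 2 n t = m λ.
λ = 2 n t / m. The second-longest wavelength is m = 2: λ = 2 × 1.45 × 316 / 2.00 = 458 nm.

458 nm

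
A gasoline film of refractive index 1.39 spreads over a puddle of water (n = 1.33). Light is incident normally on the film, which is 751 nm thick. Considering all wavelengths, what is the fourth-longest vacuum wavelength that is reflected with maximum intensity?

597 nm

Top surface (1.0 → 1.39): reflection off a higher-index medium gives a half-wave phase shift.
Bottom surface (1.39 → 1.33): reflection off a lower-index medium gives no phase shift.
Exactly one π shift → a net half-wave offset.
So the condition for constructive reflection is 2 n t = (m + ½) λ.
λ = 2 n t / (m + ½). The fourth-longest wavelength is m = 3: λ = 2 × 1.39 × 751 / 3.50 = 597 nm.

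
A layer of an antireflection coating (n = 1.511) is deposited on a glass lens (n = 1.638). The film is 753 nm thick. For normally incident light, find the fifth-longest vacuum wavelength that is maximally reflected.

Ray reflecting at the top interface goes from n = 1.0 toward n = 1.511: a half-wave phase shift.
Ray reflecting at the bottom interface goes from n = 1.511 toward n = 1.638: a half-wave phase shift.
Net: no relative phase inversion (both shifts match).
For bright reflection here: 2 n t = m λ.
λ = 2 n t / m. The fifth-longest wavelength is m = 5: λ = 2 × 1.511 × 753 / 5.00 = 455 nm.

455 nm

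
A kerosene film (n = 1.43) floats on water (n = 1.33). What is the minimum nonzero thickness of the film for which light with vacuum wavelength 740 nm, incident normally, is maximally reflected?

Top surface (1.0 → 1.43): reflection off a higher-index medium gives a half-wave phase shift.
At the lower boundary (n = 1.43 to n = 1.33) the reflected ray undergoes no phase shift.
Exactly one π shift → a net half-wave offset.
For bright reflection here: 2 n t = (m + ½) λ.
Minimum at m = 0: t = λ / (4 n) = 740 / (4 × 1.43) = 129 nm.

129 nm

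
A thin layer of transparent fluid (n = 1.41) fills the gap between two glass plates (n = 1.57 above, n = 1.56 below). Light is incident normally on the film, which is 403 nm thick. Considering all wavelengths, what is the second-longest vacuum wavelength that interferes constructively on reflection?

At the upper boundary (n = 1.57 to n = 1.41) the reflected ray undergoes no phase shift.
At the lower boundary (n = 1.41 to n = 1.56) the reflected ray undergoes a half-wave phase shift.
The two reflections differ by half a wavelength.
So the condition for constructive reflection is 2 n t = (m + ½) λ.
λ = 2 n t / (m + ½). The second-longest wavelength is m = 1: λ = 2 × 1.41 × 403 / 1.50 = 758 nm.

758 nm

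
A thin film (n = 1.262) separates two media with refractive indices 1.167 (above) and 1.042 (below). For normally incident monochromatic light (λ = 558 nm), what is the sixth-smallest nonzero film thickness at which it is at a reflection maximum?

1216 nm

At the upper boundary (n = 1.167 to n = 1.262) the reflected ray undergoes a half-wave phase shift.
At the lower boundary (n = 1.262 to n = 1.042) the reflected ray undergoes no phase shift.
Exactly one π shift → a net half-wave offset.
For maximum reflection here: 2 n t = (m + ½) λ.
The sixth-smallest nonzero thickness corresponds to m = 5: t = (m + ½) λ / (2 n) = 5.50 × 558 / (2 × 1.262) = 1216 nm.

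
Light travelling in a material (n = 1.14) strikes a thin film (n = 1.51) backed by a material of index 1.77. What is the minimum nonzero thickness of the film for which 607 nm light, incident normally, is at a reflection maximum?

At the upper boundary (n = 1.14 to n = 1.51) the reflected ray undergoes a half-wave phase shift.
At the lower boundary (n = 1.51 to n = 1.77) the reflected ray undergoes a half-wave phase shift.
The two reflections carry the same phase change, so no net offset.
So the condition for constructive reflection is 2 n t = m λ.
Minimum nonzero at m = 1: t = λ / (2 n) = 607 / (2 × 1.51) = 201 nm.

201 nm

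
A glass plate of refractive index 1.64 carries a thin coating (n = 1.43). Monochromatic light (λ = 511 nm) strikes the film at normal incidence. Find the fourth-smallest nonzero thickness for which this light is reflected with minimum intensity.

Top surface (1.0 → 1.43): reflection off a higher-index medium gives a half-wave phase shift.
Bottom surface (1.43 → 1.64): reflection off a higher-index medium gives a half-wave phase shift.
Zero or two π shifts → no net half-wave offset.
So the condition for destructive reflection is 2 n t = (m + ½) λ.
The fourth-smallest nonzero thickness corresponds to m = 3: t = (m + ½) λ / (2 n) = 3.50 × 511 / (2 × 1.43) = 625 nm.

625 nm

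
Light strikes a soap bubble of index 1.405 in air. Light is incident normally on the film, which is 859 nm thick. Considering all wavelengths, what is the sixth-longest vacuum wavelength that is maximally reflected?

Ray reflecting at the top interface goes from n = 1.0 toward n = 1.405: a half-wave phase shift.
Bottom surface (1.405 → 1.0): reflection off a lower-index medium gives no phase shift.
Exactly one π shift → a net half-wave offset.
For maximum reflection here: 2 n t = (m + ½) λ.
λ = 2 n t / (m + ½). The sixth-longest wavelength is m = 5: λ = 2 × 1.405 × 859 / 5.50 = 439 nm.

439 nm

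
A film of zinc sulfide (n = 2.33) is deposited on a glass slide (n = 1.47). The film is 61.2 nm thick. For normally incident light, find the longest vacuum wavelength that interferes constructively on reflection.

At the upper boundary (n = 1.0 to n = 2.33) the reflected ray undergoes a half-wave phase shift.
Ray reflecting at the bottom interface goes from n = 2.33 toward n = 1.47: no phase shift.
The two reflections differ by half a wavelength.
With one net inversion, constructive interference in reflection requires 2 n t = (m + ½) λ.
λ = 2 n t / (m + ½). The longest wavelength is m = 0: λ = 2 × 2.33 × 61.2 / 0.500 = 570 nm.

570 nm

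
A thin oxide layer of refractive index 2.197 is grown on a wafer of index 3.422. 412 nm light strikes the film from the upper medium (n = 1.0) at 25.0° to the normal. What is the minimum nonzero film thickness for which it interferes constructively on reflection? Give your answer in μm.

Ray reflecting at the top interface goes from n = 1.0 toward n = 2.197: a half-wave phase shift.
Bottom surface (2.197 → 3.422): reflection off a higher-index medium gives a half-wave phase shift.
Net: no relative phase inversion (both shifts match).
With no net inversion, constructive interference in reflection requires 2 n t cos θ_r = m λ.
Snell's law: 1.0 sin 25.0° = 2.197 sin θ_r → sin θ_r = 0.192, cos θ_r = 0.981.
Minimum nonzero at m = 1: t = λ / (2 n cos θ_r) = 412 / (2 × 2.197 × 0.981) = 95.5 nm.

0.0955 μm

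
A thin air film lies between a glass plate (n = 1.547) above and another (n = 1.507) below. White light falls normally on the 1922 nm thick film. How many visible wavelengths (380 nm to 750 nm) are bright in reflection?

Top surface (1.547 → 1.0): reflection off a lower-index medium gives no phase shift.
Ray reflecting at the bottom interface goes from n = 1.0 toward n = 1.507: a half-wave phase shift.
Exactly one π shift → a net half-wave offset.
For strong reflection here: 2 n t = (m + ½) λ.
λ = 2 n t / (m + ½) = 3844 / (m + ½) nm.
m=4: 854 nm (IR); m=5: 699 nm (visible); m=6: 591 nm (visible); m=7: 513 nm (visible); m=8: 452 nm (visible); m=9: 405 nm (visible); m=10: 366 nm (UV).

5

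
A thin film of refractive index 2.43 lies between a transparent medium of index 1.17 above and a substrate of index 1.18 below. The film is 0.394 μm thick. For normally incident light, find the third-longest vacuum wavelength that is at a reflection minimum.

Top surface (1.17 → 2.43): reflection off a higher-index medium gives a half-wave phase shift.
At the lower boundary (n = 2.43 to n = 1.18) the reflected ray undergoes no phase shift.
The two reflections differ by half a wavelength.
With one net inversion, destructive interference in reflection requires 2 n t = m λ.
λ = 2 n t / m. The third-longest wavelength is m = 3: λ = 2 × 2.43 × 394 / 3.00 = 638 nm.

638 nm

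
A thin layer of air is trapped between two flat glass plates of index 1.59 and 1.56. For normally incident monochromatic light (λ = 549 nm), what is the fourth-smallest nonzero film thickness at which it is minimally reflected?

1098 nm

Top surface (1.59 → 1.0): reflection off a lower-index medium gives no phase shift.
Bottom surface (1.0 → 1.56): reflection off a higher-index medium gives a half-wave phase shift.
Net: one phase inversion between the two reflected rays.
So the condition for destructive reflection is 2 n t = m λ.
The fourth-smallest nonzero thickness corresponds to m = 4: t = m λ / (2 n) = 4.00 × 549 / (2 × 1.0) = 1098 nm.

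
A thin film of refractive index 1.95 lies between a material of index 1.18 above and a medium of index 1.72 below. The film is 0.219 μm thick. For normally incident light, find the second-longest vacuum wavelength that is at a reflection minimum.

At the upper boundary (n = 1.18 to n = 1.95) the reflected ray undergoes a half-wave phase shift.
Bottom surface (1.95 → 1.72): reflection off a lower-index medium gives no phase shift.
Net: one phase inversion between the two reflected rays.
For dark reflection here: 2 n t = m λ.
λ = 2 n t / m. The second-longest wavelength is m = 2: λ = 2 × 1.95 × 219 / 2.00 = 427 nm.

427 nm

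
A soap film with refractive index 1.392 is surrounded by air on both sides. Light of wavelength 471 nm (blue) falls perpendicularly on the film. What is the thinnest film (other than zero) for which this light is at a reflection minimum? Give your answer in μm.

0.169 μm

Top surface (1.0 → 1.392): reflection off a higher-index medium gives a half-wave phase shift.
At the lower boundary (n = 1.392 to n = 1.0) the reflected ray undergoes no phase shift.
The two reflections differ by half a wavelength.
So the condition for destructive reflection is 2 n t = m λ.
Minimum nonzero at m = 1: t = λ / (2 n) = 471 / (2 × 1.392) = 169 nm.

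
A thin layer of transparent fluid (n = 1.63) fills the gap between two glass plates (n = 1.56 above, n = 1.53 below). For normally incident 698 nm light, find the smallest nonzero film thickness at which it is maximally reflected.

107 nm

At the upper boundary (n = 1.56 to n = 1.63) the reflected ray undergoes a half-wave phase shift.
At the lower boundary (n = 1.63 to n = 1.53) the reflected ray undergoes no phase shift.
Exactly one π shift → a net half-wave offset.
For maximum reflection here: 2 n t = (m + ½) λ.
Minimum at m = 0: t = λ / (4 n) = 698 / (4 × 1.63) = 107 nm.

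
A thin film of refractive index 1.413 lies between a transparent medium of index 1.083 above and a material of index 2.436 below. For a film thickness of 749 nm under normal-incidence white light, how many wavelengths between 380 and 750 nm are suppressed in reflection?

Top surface (1.083 → 1.413): reflection off a higher-index medium gives a half-wave phase shift.
At the lower boundary (n = 1.413 to n = 2.436) the reflected ray undergoes a half-wave phase shift.
Net: no relative phase inversion (both shifts match).
For dark reflection here: 2 n t = (m + ½) λ.
λ = 2 n t / (m + ½) = 2117 / (m + ½) nm.
m=2: 847 nm (IR); m=3: 605 nm (visible); m=4: 470 nm (visible); m=5: 385 nm (visible); m=6: 326 nm (UV).

3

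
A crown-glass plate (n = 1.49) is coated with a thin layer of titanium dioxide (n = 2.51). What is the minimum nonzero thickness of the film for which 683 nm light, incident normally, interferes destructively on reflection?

At the upper boundary (n = 1.0 to n = 2.51) the reflected ray undergoes a half-wave phase shift.
At the lower boundary (n = 2.51 to n = 1.49) the reflected ray undergoes no phase shift.
The two reflections differ by half a wavelength.
For weak reflection here: 2 n t = m λ.
Minimum nonzero at m = 1: t = λ / (2 n) = 683 / (2 × 2.51) = 136 nm.

136 nm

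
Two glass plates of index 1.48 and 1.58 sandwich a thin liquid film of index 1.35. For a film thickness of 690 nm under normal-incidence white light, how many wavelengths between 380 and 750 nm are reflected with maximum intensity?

Top surface (1.48 → 1.35): reflection off a lower-index medium gives no phase shift.
Bottom surface (1.35 → 1.58): reflection off a higher-index medium gives a half-wave phase shift.
Exactly one π shift → a net half-wave offset.
With one net inversion, constructive interference in reflection requires 2 n t = (m + ½) λ.
λ = 2 n t / (m + ½) = 1863 / (m + ½) nm.
m=1: 1242 nm (IR); m=2: 745 nm (visible); m=3: 532 nm (visible); m=4: 414 nm (visible); m=5: 339 nm (UV).

3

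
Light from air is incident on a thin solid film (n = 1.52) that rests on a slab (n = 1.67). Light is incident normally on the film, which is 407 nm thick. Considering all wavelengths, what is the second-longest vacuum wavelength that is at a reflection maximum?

619 nm

Top surface (1.0 → 1.52): reflection off a higher-index medium gives a half-wave phase shift.
Ray reflecting at the bottom interface goes from n = 1.52 toward n = 1.67: a half-wave phase shift.
Zero or two π shifts → no net half-wave offset.
So the condition for constructive reflection is 2 n t = m λ.
λ = 2 n t / m. The second-longest wavelength is m = 2: λ = 2 × 1.52 × 407 / 2.00 = 619 nm.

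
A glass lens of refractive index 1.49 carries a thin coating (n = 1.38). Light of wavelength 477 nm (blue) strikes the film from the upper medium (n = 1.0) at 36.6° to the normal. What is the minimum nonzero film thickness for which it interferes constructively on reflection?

At the upper boundary (n = 1.0 to n = 1.38) the reflected ray undergoes a half-wave phase shift.
Ray reflecting at the bottom interface goes from n = 1.38 toward n = 1.49: a half-wave phase shift.
The two reflections carry the same phase change, so no net offset.
For bright reflection here: 2 n t cos θ_r = m λ.
Snell's law: 1.0 sin 36.6° = 1.38 sin θ_r → sin θ_r = 0.432, cos θ_r = 0.902.
Minimum nonzero at m = 1: t = λ / (2 n cos θ_r) = 477 / (2 × 1.38 × 0.902) = 192 nm.

192 nm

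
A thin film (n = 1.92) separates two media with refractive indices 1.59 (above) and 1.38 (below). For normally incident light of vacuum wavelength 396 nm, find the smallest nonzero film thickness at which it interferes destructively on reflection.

103 nm

Top surface (1.59 → 1.92): reflection off a higher-index medium gives a half-wave phase shift.
Bottom surface (1.92 → 1.38): reflection off a lower-index medium gives no phase shift.
Exactly one π shift → a net half-wave offset.
With one net inversion, destructive interference in reflection requires 2 n t = m λ.
Minimum nonzero at m = 1: t = λ / (2 n) = 396 / (2 × 1.92) = 103 nm.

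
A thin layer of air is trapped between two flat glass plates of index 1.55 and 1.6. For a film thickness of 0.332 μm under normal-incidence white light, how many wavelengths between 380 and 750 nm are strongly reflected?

Ray reflecting at the top interface goes from n = 1.55 toward n = 1.0: no phase shift.
Ray reflecting at the bottom interface goes from n = 1.0 toward n = 1.6: a half-wave phase shift.
Exactly one π shift → a net half-wave offset.
With one net inversion, constructive interference in reflection requires 2 n t = (m + ½) λ.
λ = 2 n t / (m + ½) = 664 / (m + ½) nm.
m=0: 1328 nm (IR); m=1: 443 nm (visible); m=2: 266 nm (UV).

1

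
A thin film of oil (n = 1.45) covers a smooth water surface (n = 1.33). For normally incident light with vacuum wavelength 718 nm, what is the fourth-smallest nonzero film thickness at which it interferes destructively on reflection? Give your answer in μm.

0.990 μm

Ray reflecting at the top interface goes from n = 1.0 toward n = 1.45: a half-wave phase shift.
At the lower boundary (n = 1.45 to n = 1.33) the reflected ray undergoes no phase shift.
Net: one phase inversion between the two reflected rays.
With one net inversion, destructive interference in reflection requires 2 n t = m λ.
The fourth-smallest nonzero thickness corresponds to m = 4: t = m λ / (2 n) = 4.00 × 718 / (2 × 1.45) = 990 nm.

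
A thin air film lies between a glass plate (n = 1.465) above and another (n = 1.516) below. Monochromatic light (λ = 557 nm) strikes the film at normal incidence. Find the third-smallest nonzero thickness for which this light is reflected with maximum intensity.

696 nm

At the upper boundary (n = 1.465 to n = 1.0) the reflected ray undergoes no phase shift.
Ray reflecting at the bottom interface goes from n = 1.0 toward n = 1.516: a half-wave phase shift.
Exactly one π shift → a net half-wave offset.
With one net inversion, constructive interference in reflection requires 2 n t = (m + ½) λ.
The third-smallest nonzero thickness corresponds to m = 2: t = (m + ½) λ / (2 n) = 2.50 × 557 / (2 × 1.0) = 696 nm.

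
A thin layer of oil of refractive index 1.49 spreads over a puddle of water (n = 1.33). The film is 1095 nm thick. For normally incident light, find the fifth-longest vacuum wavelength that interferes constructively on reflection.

At the upper boundary (n = 1.0 to n = 1.49) the reflected ray undergoes a half-wave phase shift.
Ray reflecting at the bottom interface goes from n = 1.49 toward n = 1.33: no phase shift.
Exactly one π shift → a net half-wave offset.
With one net inversion, constructive interference in reflection requires 2 n t = (m + ½) λ.
λ = 2 n t / (m + ½). The fifth-longest wavelength is m = 4: λ = 2 × 1.49 × 1095 / 4.50 = 725 nm.

725 nm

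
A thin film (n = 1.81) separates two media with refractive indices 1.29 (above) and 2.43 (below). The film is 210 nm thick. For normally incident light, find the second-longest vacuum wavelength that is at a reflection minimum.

Top surface (1.29 → 1.81): reflection off a higher-index medium gives a half-wave phase shift.
At the lower boundary (n = 1.81 to n = 2.43) the reflected ray undergoes a half-wave phase shift.
The two reflections carry the same phase change, so no net offset.
With no net inversion, destructive interference in reflection requires 2 n t = (m + ½) λ.
λ = 2 n t / (m + ½). The second-longest wavelength is m = 1: λ = 2 × 1.81 × 210 / 1.50 = 507 nm.

507 nm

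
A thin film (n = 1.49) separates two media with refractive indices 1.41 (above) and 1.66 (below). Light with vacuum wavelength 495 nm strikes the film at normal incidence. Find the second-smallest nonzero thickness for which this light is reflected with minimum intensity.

249 nm

Top surface (1.41 → 1.49): reflection off a higher-index medium gives a half-wave phase shift.
Ray reflecting at the bottom interface goes from n = 1.49 toward n = 1.66: a half-wave phase shift.
Net: no relative phase inversion (both shifts match).
For weak reflection here: 2 n t = (m + ½) λ.
The second-smallest nonzero thickness corresponds to m = 1: t = (m + ½) λ / (2 n) = 1.50 × 495 / (2 × 1.49) = 249 nm.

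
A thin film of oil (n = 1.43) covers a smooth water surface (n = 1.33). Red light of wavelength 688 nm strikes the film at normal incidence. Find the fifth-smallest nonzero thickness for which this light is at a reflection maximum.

1083 nm

Ray reflecting at the top interface goes from n = 1.0 toward n = 1.43: a half-wave phase shift.
At the lower boundary (n = 1.43 to n = 1.33) the reflected ray undergoes no phase shift.
Net: one phase inversion between the two reflected rays.
For bright reflection here: 2 n t = (m + ½) λ.
The fifth-smallest nonzero thickness corresponds to m = 4: t = (m + ½) λ / (2 n) = 4.50 × 688 / (2 × 1.43) = 1083 nm.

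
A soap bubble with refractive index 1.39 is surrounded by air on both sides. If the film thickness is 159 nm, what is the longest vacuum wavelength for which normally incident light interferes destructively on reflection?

442 nm

Top surface (1.0 → 1.39): reflection off a higher-index medium gives a half-wave phase shift.
Ray reflecting at the bottom interface goes from n = 1.39 toward n = 1.0: no phase shift.
Exactly one π shift → a net half-wave offset.
For minimum reflection here: 2 n t = m λ.
λ = 2 n t / m. The longest wavelength is m = 1: λ = 2 × 1.39 × 159 / 1.00 = 442 nm.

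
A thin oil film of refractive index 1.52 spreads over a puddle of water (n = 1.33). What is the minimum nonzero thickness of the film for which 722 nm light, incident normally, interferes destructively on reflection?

At the upper boundary (n = 1.0 to n = 1.52) the reflected ray undergoes a half-wave phase shift.
Ray reflecting at the bottom interface goes from n = 1.52 toward n = 1.33: no phase shift.
Net: one phase inversion between the two reflected rays.
So the condition for destructive reflection is 2 n t = m λ.
Minimum nonzero at m = 1: t = λ / (2 n) = 722 / (2 × 1.52) = 238 nm.

238 nm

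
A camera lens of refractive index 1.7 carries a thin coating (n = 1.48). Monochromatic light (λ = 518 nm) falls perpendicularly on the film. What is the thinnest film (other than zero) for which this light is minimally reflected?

Top surface (1.0 → 1.48): reflection off a higher-index medium gives a half-wave phase shift.
Bottom surface (1.48 → 1.7): reflection off a higher-index medium gives a half-wave phase shift.
Zero or two π shifts → no net half-wave offset.
With no net inversion, destructive interference in reflection requires 2 n t = (m + ½) λ.
Minimum at m = 0: t = λ / (4 n) = 518 / (4 × 1.48) = 87.5 nm.

87.5 nm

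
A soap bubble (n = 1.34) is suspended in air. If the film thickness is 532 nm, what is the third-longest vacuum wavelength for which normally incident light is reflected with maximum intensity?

Ray reflecting at the top interface goes from n = 1.0 toward n = 1.34: a half-wave phase shift.
Bottom surface (1.34 → 1.0): reflection off a lower-index medium gives no phase shift.
Exactly one π shift → a net half-wave offset.
So the condition for constructive reflection is 2 n t = (m + ½) λ.
λ = 2 n t / (m + ½). The third-longest wavelength is m = 2: λ = 2 × 1.34 × 532 / 2.50 = 570 nm.

570 nm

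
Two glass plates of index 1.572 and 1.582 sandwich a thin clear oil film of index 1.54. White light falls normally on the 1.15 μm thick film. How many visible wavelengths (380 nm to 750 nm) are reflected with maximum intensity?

4

Ray reflecting at the top interface goes from n = 1.572 toward n = 1.54: no phase shift.
At the lower boundary (n = 1.54 to n = 1.582) the reflected ray undergoes a half-wave phase shift.
The two reflections differ by half a wavelength.
For maximum reflection here: 2 n t = (m + ½) λ.
λ = 2 n t / (m + ½) = 3542 / (m + ½) nm.
m=4: 787 nm (IR); m=5: 644 nm (visible); m=6: 545 nm (visible); m=7: 472 nm (visible); m=8: 417 nm (visible); m=9: 373 nm (UV).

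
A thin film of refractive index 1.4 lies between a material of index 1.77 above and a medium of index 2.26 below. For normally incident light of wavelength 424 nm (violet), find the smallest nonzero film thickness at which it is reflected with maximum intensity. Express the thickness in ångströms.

757 Å

At the upper boundary (n = 1.77 to n = 1.4) the reflected ray undergoes no phase shift.
At the lower boundary (n = 1.4 to n = 2.26) the reflected ray undergoes a half-wave phase shift.
Net: one phase inversion between the two reflected rays.
So the condition for constructive reflection is 2 n t = (m + ½) λ.
Minimum at m = 0: t = λ / (4 n) = 424 / (4 × 1.4) = 75.7 nm.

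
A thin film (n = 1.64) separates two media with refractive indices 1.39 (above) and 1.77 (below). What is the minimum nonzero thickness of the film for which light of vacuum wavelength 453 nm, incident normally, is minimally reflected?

Top surface (1.39 → 1.64): reflection off a higher-index medium gives a half-wave phase shift.
Bottom surface (1.64 → 1.77): reflection off a higher-index medium gives a half-wave phase shift.
The two reflections carry the same phase change, so no net offset.
For dark reflection here: 2 n t = (m + ½) λ.
Minimum at m = 0: t = λ / (4 n) = 453 / (4 × 1.64) = 69.1 nm.

69.1 nm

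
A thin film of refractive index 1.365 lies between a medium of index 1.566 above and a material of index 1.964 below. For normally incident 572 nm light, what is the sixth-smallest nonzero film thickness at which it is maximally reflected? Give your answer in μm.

Ray reflecting at the top interface goes from n = 1.566 toward n = 1.365: no phase shift.
At the lower boundary (n = 1.365 to n = 1.964) the reflected ray undergoes a half-wave phase shift.
Exactly one π shift → a net half-wave offset.
For maximum reflection here: 2 n t = (m + ½) λ.
The sixth-smallest nonzero thickness corresponds to m = 5: t = (m + ½) λ / (2 n) = 5.50 × 572 / (2 × 1.365) = 1152 nm.

1.15 μm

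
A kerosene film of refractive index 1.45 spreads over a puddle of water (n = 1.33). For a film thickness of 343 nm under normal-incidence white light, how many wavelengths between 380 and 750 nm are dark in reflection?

Top surface (1.0 → 1.45): reflection off a higher-index medium gives a half-wave phase shift.
Bottom surface (1.45 → 1.33): reflection off a lower-index medium gives no phase shift.
Exactly one π shift → a net half-wave offset.
So the condition for destructive reflection is 2 n t = m λ.
λ = 2 n t / m = 995 / m nm.
m=1: 995 nm (IR); m=2: 497 nm (visible); m=3: 332 nm (UV).

1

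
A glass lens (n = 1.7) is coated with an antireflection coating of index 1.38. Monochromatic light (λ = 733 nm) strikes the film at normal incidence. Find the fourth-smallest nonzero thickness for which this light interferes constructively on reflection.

At the upper boundary (n = 1.0 to n = 1.38) the reflected ray undergoes a half-wave phase shift.
At the lower boundary (n = 1.38 to n = 1.7) the reflected ray undergoes a half-wave phase shift.
Zero or two π shifts → no net half-wave offset.
For strong reflection here: 2 n t = m λ.
The fourth-smallest nonzero thickness corresponds to m = 4: t = m λ / (2 n) = 4.00 × 733 / (2 × 1.38) = 1062 nm.

1062 nm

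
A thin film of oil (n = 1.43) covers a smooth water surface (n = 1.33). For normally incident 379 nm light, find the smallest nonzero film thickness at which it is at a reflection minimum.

133 nm

At the upper boundary (n = 1.0 to n = 1.43) the reflected ray undergoes a half-wave phase shift.
Bottom surface (1.43 → 1.33): reflection off a lower-index medium gives no phase shift.
Exactly one π shift → a net half-wave offset.
So the condition for destructive reflection is 2 n t = m λ.
Minimum nonzero at m = 1: t = λ / (2 n) = 379 / (2 × 1.43) = 133 nm.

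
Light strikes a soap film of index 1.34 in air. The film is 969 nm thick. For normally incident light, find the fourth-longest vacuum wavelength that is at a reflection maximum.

Top surface (1.0 → 1.34): reflection off a higher-index medium gives a half-wave phase shift.
Ray reflecting at the bottom interface goes from n = 1.34 toward n = 1.0: no phase shift.
Exactly one π shift → a net half-wave offset.
For strong reflection here: 2 n t = (m + ½) λ.
λ = 2 n t / (m + ½). The fourth-longest wavelength is m = 3: λ = 2 × 1.34 × 969 / 3.50 = 742 nm.

742 nm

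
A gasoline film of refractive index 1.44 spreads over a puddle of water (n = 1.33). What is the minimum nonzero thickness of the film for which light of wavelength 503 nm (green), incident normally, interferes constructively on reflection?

87.3 nm

At the upper boundary (n = 1.0 to n = 1.44) the reflected ray undergoes a half-wave phase shift.
Bottom surface (1.44 → 1.33): reflection off a lower-index medium gives no phase shift.
The two reflections differ by half a wavelength.
With one net inversion, constructive interference in reflection requires 2 n t = (m + ½) λ.
Minimum at m = 0: t = λ / (4 n) = 503 / (4 × 1.44) = 87.3 nm.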